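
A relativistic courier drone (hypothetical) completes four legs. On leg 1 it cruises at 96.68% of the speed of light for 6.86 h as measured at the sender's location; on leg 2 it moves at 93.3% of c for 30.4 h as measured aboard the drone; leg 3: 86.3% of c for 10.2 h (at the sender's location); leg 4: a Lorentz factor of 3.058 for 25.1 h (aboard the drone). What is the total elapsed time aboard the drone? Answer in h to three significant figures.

Leg 1: β = 0.9668; γ = 1/√(1 − 0.9668²) = 1/√0.06530 = 3.913; τ_1 = 6.86/3.913 = 1.753 h.
Leg 2: 30.4 h is already measured aboard the drone.
Leg 3: β = 0.863; γ = 1/√(1 − 0.863²) = 1/√0.2552 = 1.979; τ_3 = 10.2/1.979 = 5.153 h.
Leg 4: 25.1 h is already measured aboard the drone.
Total: 1.753 + 30.40 + 5.153 + 25.10 h.

τ = 62.4 h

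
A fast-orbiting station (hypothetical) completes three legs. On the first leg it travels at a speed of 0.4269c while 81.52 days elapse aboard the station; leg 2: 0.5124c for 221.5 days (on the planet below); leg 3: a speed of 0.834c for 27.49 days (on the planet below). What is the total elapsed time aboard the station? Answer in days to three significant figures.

Leg 1: 81.52 days is already measured aboard the station.
Leg 2: γ = 1/√(1 − 0.5124²) = 1/√0.7374 = 1.164; τ_2 = 221.5/1.164 = 190.2 days.
Leg 3: γ = 1/√(1 − 0.834²) = 1/√0.3044 = 1.812; τ_3 = 27.49/1.812 = 15.17 days.
Total: 81.52 + 190.2 + 15.17 days.

τ = 287 days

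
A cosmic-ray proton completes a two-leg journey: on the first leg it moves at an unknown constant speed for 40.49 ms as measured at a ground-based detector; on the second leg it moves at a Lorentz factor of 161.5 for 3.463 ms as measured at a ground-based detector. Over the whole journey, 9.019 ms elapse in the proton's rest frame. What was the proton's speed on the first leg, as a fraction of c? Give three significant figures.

Leg 1: speed unknown; τ_1 = 40.49/γ_1.
Leg 2: γ = 161.5; τ_2 = 3.463/161.5 = 0.02144 ms.
Total proper time: τ_1 + 0.02144 = 9.019, so τ_1 = 9.019 − 0.02144 = 8.998 ms.
γ_1 = 40.49/8.998 = 4.500; β = √(1 − 1/γ²) = √0.9506.

β = 0.975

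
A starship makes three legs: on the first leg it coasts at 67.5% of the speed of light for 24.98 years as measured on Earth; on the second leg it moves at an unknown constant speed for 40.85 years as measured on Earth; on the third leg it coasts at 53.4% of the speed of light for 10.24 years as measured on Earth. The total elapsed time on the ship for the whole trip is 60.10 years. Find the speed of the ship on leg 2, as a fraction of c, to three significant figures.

β = 0.589

Leg 1: β = 0.675; γ = 1/√(1 − 0.675²) = 1/√0.5444 = 1.355; τ_1 = 24.98/1.355 = 18.43 years.
Leg 2: speed unknown; τ_2 = 40.85/γ_2.
Leg 3: β = 0.534; γ = 1/√(1 − 0.534²) = 1/√0.7148 = 1.183; τ_3 = 10.24/1.183 = 8.658 years.
Total proper time: 18.43 + τ_2 + 8.658 = 60.10, so τ_2 = 60.10 − 27.09 = 33.01 years.
γ_2 = 40.85/33.01 = 1.237; β = √(1 − 1/γ²) = √0.3469.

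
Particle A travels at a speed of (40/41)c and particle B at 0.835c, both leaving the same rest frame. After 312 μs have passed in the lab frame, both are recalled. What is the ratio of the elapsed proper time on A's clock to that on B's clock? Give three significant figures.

τ_A/τ_B = 0.399

A: γ = 1/√(1 − (40/41)²) = 41/9 ≈ 4.556. B: γ = 1/√(1 − 0.835²) = 1/√0.3028 = 1.817.
τ_A/τ_B = γ_B/γ_A = 1.817/4.556 = 0.3989, so τ_A/τ_B = 0.3989.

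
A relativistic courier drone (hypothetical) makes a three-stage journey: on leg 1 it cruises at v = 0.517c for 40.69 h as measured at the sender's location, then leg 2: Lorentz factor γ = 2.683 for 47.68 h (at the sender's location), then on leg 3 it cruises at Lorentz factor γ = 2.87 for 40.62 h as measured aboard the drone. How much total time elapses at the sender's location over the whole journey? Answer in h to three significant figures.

Δt = 205 h

Leg 1: 40.69 h is already measured at the sender's location.
Leg 2: 47.68 h is already measured at the sender's location.
Leg 3: γ = 2.87; Δt_3 = 2.870 × 40.62 = 116.6 h.
Total: 40.69 + 47.68 + 116.6 h.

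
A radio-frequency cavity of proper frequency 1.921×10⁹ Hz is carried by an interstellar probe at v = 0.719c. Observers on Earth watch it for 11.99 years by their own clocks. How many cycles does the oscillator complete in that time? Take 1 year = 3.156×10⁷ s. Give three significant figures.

γ = 1/√(1 − 0.719²) = 1/√0.4830 = 1.439
During 11.99 years of lab time, the oscillator's proper time advances by τ = Δt/γ = 11.99/1.439 = 8.333 years = 2.630×10⁸ s.
N = f × τ = 1.921×10⁹ × 2.630×10⁸ = 5.052×10¹⁷.

N = 5.05×10¹⁷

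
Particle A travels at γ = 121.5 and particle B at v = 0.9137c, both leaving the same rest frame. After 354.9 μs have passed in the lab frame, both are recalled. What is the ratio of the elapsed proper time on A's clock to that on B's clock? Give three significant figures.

A: γ = 121.5. B: γ = 1/√(1 − 0.9137²) = 1/√0.1652 = 2.461.
τ_A/τ_B = γ_B/γ_A = 2.461/121.5 = 0.02025, so τ_A/τ_B = 0.02025.

τ_A/τ_B = 0.0203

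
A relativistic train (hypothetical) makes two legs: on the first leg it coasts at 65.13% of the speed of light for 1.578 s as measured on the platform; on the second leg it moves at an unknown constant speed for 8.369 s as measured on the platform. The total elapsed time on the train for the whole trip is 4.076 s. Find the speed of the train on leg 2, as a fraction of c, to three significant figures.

β = 0.939

Leg 1: β = 0.6513; γ = 1/√(1 − 0.6513²) = 1/√0.5758 = 1.318; τ_1 = 1.578/1.318 = 1.197 s.
Leg 2: speed unknown; τ_2 = 8.369/γ_2.
Total proper time: 1.197 + τ_2 = 4.076, so τ_2 = 4.076 − 1.197 = 2.879 s.
γ_2 = 8.369/2.879 = 2.907; β = √(1 − 1/γ²) = √0.8817.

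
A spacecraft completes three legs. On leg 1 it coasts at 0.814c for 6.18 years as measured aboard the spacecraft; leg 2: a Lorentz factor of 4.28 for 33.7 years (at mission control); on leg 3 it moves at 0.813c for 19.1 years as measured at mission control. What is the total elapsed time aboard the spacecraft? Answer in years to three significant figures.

Leg 1: 6.18 years is already measured aboard the spacecraft.
Leg 2: γ = 4.28; τ_2 = 33.7/4.280 = 7.874 years.
Leg 3: γ = 1/√(1 − 0.813²) = 1/√0.3390 = 1.717; τ_3 = 19.1/1.717 = 11.12 years.
Total: 6.180 + 7.874 + 11.12 years.

τ = 25.2 years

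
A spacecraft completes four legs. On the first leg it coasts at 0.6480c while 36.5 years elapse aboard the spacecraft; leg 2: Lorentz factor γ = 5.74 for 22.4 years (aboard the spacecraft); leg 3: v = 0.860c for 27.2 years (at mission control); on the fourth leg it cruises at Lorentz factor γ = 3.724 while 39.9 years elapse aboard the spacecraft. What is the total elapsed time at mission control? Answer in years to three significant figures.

Leg 1: γ = 1/√(1 − 0.6480²) = 1/√0.5801 = 1.313; Δt_1 = 1.313 × 36.5 = 47.92 years.
Leg 2: γ = 5.74; Δt_2 = 5.740 × 22.4 = 128.6 years.
Leg 3: 27.2 years is already measured at mission control.
Leg 4: γ = 3.724; Δt_4 = 3.724 × 39.9 = 148.6 years.
Total: 47.92 + 128.6 + 27.20 + 148.6 years.

Δt = 352 years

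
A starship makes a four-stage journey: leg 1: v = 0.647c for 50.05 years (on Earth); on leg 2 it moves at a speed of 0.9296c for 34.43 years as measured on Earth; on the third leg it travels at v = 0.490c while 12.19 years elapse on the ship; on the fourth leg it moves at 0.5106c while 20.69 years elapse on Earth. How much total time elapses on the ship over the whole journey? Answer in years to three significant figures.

Leg 1: γ = 1/√(1 − 0.647²) = 1/√0.5814 = 1.311; τ_1 = 50.05/1.311 = 38.16 years.
Leg 2: γ = 1/√(1 − 0.9296²) = 1/√0.1358 = 2.713; τ_2 = 34.43/2.713 = 12.69 years.
Leg 3: 12.19 years is already measured on the ship.
Leg 4: γ = 1/√(1 − 0.5106²) = 1/√0.7393 = 1.163; τ_4 = 20.69/1.163 = 17.79 years.
Total: 38.16 + 12.69 + 12.19 + 17.79 years.

τ = 80.8 years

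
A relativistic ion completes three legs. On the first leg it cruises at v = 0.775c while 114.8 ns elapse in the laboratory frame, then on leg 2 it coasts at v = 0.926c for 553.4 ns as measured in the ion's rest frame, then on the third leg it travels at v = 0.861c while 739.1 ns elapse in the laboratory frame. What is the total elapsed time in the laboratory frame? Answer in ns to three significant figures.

Δt = 2320 ns

Leg 1: 114.8 ns is already measured in the laboratory frame.
Leg 2: γ = 1/√(1 − 0.926²) = 1/√0.1425 = 2.649; Δt_2 = 2.649 × 553.4 = 1466 ns.
Leg 3: 739.1 ns is already measured in the laboratory frame.
Total: 114.8 + 1466 + 739.1 ns.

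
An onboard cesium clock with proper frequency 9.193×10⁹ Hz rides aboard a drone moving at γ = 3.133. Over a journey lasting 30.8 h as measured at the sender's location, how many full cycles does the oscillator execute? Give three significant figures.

γ = 3.133
The oscillator's own cycle count is N = f × τ where τ is the proper time aboard the drone. τ = Δt/γ = 30.8/3.133 = 9.831 h = 3.539×10⁴ s.
N = 9.193×10⁹ × 3.539×10⁴ = 3.253×10¹⁴.

N = 3.25×10¹⁴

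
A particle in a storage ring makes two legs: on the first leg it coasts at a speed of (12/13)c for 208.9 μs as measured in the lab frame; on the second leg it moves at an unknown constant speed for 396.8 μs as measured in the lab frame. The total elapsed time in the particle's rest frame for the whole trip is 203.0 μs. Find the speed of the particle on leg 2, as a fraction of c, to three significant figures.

Leg 1: γ = 1/√(1 − (12/13)²) = 13/5 = 2.600; τ_1 = 208.9/2.600 = 80.35 μs.
Leg 2: speed unknown; τ_2 = 396.8/γ_2.
Total proper time: 80.35 + τ_2 = 203.0, so τ_2 = 203.0 − 80.35 = 122.7 μs.
γ_2 = 396.8/122.7 = 3.235; β = √(1 − 1/γ²) = √0.9045.

β = 0.951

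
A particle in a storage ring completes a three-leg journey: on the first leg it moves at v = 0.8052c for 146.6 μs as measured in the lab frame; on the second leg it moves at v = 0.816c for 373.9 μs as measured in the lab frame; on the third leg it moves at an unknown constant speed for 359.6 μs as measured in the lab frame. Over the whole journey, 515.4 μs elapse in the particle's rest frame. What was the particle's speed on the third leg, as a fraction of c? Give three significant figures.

Leg 1: γ = 1/√(1 − 0.8052²) = 1/√0.3517 = 1.686; τ_1 = 146.6/1.686 = 86.93 μs.
Leg 2: γ = 1/√(1 − 0.816²) = 1/√0.3341 = 1.730; τ_2 = 373.9/1.730 = 216.1 μs.
Leg 3: speed unknown; τ_3 = 359.6/γ_3.
Total proper time: 86.93 + 216.1 + τ_3 = 515.4, so τ_3 = 515.4 − 303.1 = 212.3 μs.
γ_3 = 359.6/212.3 = 1.694; β = √(1 − 1/γ²) = √0.6513.

β = 0.807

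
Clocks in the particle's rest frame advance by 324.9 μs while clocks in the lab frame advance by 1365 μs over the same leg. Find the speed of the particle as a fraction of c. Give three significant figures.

β = 0.971

The proper time is measured in the particle's rest frame (both events occur at the particle's location); Δt is measured in the lab frame. γ = Δt/τ = 1365/324.9 = 4.201.
β = √(1 − 1/γ²) = √(1 − 0.05665) = √0.9433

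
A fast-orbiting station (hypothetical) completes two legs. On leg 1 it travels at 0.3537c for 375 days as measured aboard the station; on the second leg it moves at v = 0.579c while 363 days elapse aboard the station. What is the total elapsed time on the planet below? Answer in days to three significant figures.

Δt = 846 days

Leg 1: γ = 1/√(1 − 0.3537²) = 1/√0.8749 = 1.069; Δt_1 = 1.069 × 375 = 400.9 days.
Leg 2: γ = 1/√(1 − 0.579²) = 1/√0.6648 = 1.227; Δt_2 = 1.227 × 363 = 445.2 days.
Total: 400.9 + 445.2 days.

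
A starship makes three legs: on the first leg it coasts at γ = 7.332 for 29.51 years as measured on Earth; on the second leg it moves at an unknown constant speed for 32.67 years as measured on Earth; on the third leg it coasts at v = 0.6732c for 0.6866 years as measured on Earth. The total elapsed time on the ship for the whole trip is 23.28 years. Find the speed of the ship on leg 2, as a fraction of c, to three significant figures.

Leg 1: γ = 7.332; τ_1 = 29.51/7.332 = 4.025 years.
Leg 2: speed unknown; τ_2 = 32.67/γ_2.
Leg 3: γ = 1/√(1 − 0.6732²) = 1/√0.5468 = 1.352; τ_3 = 0.6866/1.352 = 0.5077 years.
Total proper time: 4.025 + τ_2 + 0.5077 = 23.28, so τ_2 = 23.28 − 4.533 = 18.75 years.
γ_2 = 32.67/18.75 = 1.743; β = √(1 − 1/γ²) = √0.6707.

β = 0.819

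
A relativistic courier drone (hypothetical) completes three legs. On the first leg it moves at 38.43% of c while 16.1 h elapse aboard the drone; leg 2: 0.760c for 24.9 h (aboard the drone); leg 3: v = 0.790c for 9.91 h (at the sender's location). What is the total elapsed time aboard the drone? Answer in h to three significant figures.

τ = 47.1 h

Leg 1: 16.1 h is already measured aboard the drone.
Leg 2: 24.9 h is already measured aboard the drone.
Leg 3: γ = 1/√(1 − 0.790²) = 1/√0.3759 = 1.631; τ_3 = 9.91/1.631 = 6.076 h.
Total: 16.10 + 24.90 + 6.076 h.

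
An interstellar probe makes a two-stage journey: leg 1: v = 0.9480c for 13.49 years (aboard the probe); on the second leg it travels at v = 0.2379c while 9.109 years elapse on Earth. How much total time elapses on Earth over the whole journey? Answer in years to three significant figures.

Leg 1: γ = 1/√(1 − 0.9480²) = 1/√0.1013 = 3.142; Δt_1 = 3.142 × 13.49 = 42.39 years.
Leg 2: 9.109 years is already measured on Earth.
Total: 42.39 + 9.109 years.

Δt = 51.5 years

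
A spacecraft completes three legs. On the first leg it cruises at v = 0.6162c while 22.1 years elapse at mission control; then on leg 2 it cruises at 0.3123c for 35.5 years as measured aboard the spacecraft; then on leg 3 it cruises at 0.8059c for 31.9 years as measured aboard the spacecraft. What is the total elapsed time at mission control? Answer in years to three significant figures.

Leg 1: 22.1 years is already measured at mission control.
Leg 2: γ = 1/√(1 − 0.3123²) = 1/√0.9025 = 1.053; Δt_2 = 1.053 × 35.5 = 37.37 years.
Leg 3: γ = 1/√(1 − 0.8059²) = 1/√0.3505 = 1.689; Δt_3 = 1.689 × 31.9 = 53.88 years.
Total: 22.10 + 37.37 + 53.88 years.

Δt = 113 years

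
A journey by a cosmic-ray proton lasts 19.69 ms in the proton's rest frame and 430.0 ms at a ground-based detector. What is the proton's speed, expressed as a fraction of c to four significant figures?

The proper time is measured in the proton's rest frame (both events occur at the proton's location); Δt is measured at a ground-based detector. γ = Δt/τ = 430.0/19.69 = 21.84.
β = √(1 − 1/γ²) = √(1 − 0.002097) = √0.9979

β = 0.9990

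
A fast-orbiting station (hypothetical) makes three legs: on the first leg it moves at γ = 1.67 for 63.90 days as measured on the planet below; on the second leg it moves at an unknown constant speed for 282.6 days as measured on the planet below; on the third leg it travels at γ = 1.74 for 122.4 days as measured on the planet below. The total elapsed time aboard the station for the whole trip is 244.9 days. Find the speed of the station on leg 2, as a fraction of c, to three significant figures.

Leg 1: γ = 1.67; τ_1 = 63.90/1.670 = 38.26 days.
Leg 2: speed unknown; τ_2 = 282.6/γ_2.
Leg 3: γ = 1.74; τ_3 = 122.4/1.740 = 70.34 days.
Total proper time: 38.26 + τ_2 + 70.34 = 244.9, so τ_2 = 244.9 − 108.6 = 136.3 days.
γ_2 = 282.6/136.3 = 2.073; β = √(1 − 1/γ²) = √0.7674.

β = 0.876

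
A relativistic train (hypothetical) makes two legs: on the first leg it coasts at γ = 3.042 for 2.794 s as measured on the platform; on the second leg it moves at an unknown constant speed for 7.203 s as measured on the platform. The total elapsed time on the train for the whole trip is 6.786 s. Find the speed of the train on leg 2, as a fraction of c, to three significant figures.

β = 0.580

Leg 1: γ = 3.042; τ_1 = 2.794/3.042 = 0.9185 s.
Leg 2: speed unknown; τ_2 = 7.203/γ_2.
Total proper time: 0.9185 + τ_2 = 6.786, so τ_2 = 6.786 − 0.9185 = 5.868 s.
γ_2 = 7.203/5.868 = 1.228; β = √(1 − 1/γ²) = √0.3364.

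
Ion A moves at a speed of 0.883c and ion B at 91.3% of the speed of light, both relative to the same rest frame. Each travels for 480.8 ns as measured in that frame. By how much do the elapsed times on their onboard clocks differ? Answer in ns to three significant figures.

A: γ = 1/√(1 − 0.883²) = 1/√0.2203 = 2.131; τ_A = 480.8/2.131 = 225.7 ns.
B: β = 0.913; γ = 1/√(1 − 0.913²) = 1/√0.1664 = 2.451; τ_B = 480.8/2.451 = 196.1 ns.

|τ_A − τ_B| = 29.5 ns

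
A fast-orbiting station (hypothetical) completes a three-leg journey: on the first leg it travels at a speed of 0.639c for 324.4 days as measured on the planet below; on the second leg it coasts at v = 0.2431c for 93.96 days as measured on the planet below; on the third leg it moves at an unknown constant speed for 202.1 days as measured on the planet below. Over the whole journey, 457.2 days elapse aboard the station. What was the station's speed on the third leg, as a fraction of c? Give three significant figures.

Leg 1: γ = 1/√(1 − 0.639²) = 1/√0.5917 = 1.300; τ_1 = 324.4/1.300 = 249.5 days.
Leg 2: γ = 1/√(1 − 0.2431²) = 1/√0.9409 = 1.031; τ_2 = 93.96/1.031 = 91.14 days.
Leg 3: speed unknown; τ_3 = 202.1/γ_3.
Total proper time: 249.5 + 91.14 + τ_3 = 457.2, so τ_3 = 457.2 − 340.7 = 116.5 days.
γ_3 = 202.1/116.5 = 1.734; β = √(1 − 1/γ²) = √0.6675.

β = 0.817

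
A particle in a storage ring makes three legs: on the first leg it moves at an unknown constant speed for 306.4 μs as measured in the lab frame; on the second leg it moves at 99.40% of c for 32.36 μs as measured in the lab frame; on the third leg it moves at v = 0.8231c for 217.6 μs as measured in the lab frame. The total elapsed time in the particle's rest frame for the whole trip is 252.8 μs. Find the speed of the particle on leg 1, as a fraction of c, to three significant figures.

β = 0.912

Leg 1: speed unknown; τ_1 = 306.4/γ_1.
Leg 2: β = 0.9940; γ = 1/√(1 − 0.9940²) = 1/√0.01196 = 9.142; τ_2 = 32.36/9.142 = 3.540 μs.
Leg 3: γ = 1/√(1 − 0.8231²) = 1/√0.3225 = 1.761; τ_3 = 217.6/1.761 = 123.6 μs.
Total proper time: τ_1 + 3.540 + 123.6 = 252.8, so τ_1 = 252.8 − 127.1 = 125.7 μs.
γ_1 = 306.4/125.7 = 2.438; β = √(1 − 1/γ²) = √0.8317.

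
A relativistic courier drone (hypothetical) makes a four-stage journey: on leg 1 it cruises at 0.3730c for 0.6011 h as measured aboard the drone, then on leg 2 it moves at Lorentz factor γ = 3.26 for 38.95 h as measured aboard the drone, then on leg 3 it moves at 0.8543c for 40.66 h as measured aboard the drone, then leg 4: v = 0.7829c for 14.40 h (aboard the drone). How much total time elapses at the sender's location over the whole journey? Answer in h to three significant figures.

Leg 1: γ = 1/√(1 − 0.3730²) = 1/√0.8609 = 1.078; Δt_1 = 1.078 × 0.6011 = 0.6479 h.
Leg 2: γ = 3.26; Δt_2 = 3.260 × 38.95 = 127.0 h.
Leg 3: γ = 1/√(1 − 0.8543²) = 1/√0.2702 = 1.924; Δt_3 = 1.924 × 40.66 = 78.23 h.
Leg 4: γ = 1/√(1 − 0.7829²) = 1/√0.3871 = 1.607; Δt_4 = 1.607 × 14.40 = 23.15 h.
Total: 0.6479 + 127.0 + 78.23 + 23.15 h.

Δt = 229 h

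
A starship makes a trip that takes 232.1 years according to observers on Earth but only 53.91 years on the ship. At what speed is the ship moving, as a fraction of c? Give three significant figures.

β = 0.973

The proper time is measured on the ship (both events occur at the ship's location); Δt is measured on Earth. γ = Δt/τ = 232.1/53.91 = 4.305.
β = √(1 − 1/γ²) = √(1 − 0.05395) = √0.9461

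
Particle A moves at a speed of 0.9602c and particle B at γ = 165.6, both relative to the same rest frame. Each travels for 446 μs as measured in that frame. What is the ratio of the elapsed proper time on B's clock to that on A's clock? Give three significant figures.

τ_B/τ_A = 0.0216

A: γ = 1/√(1 − 0.9602²) = 1/√0.07802 = 3.580. B: γ = 165.6.
τ_A/τ_B = γ_B/γ_A = 165.6/3.580 = 46.25, so τ_B/τ_A = 0.02162.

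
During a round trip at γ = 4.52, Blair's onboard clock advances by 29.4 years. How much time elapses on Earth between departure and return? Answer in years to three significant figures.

γ = 4.52
Earth-frame duration is the dilated interval: Δt = γτ = 4.520 × 29.4 years.

Δt = 133 years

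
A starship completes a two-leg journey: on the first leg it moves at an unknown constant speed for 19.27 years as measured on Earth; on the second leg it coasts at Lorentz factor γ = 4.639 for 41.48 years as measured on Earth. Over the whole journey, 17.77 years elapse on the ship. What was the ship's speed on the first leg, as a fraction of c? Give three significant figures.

Leg 1: speed unknown; τ_1 = 19.27/γ_1.
Leg 2: γ = 4.639; τ_2 = 41.48/4.639 = 8.942 years.
Total proper time: τ_1 + 8.942 = 17.77, so τ_1 = 17.77 − 8.942 = 8.828 years.
γ_1 = 19.27/8.828 = 2.183; β = √(1 − 1/γ²) = √0.7901.

β = 0.889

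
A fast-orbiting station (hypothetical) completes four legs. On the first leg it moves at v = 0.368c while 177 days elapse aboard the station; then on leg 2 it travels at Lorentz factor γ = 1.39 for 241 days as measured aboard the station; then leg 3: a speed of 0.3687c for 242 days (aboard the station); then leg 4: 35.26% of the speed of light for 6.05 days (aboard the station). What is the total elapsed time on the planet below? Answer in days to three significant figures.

Leg 1: γ = 1/√(1 − 0.368²) = 1/√0.8646 = 1.075; Δt_1 = 1.075 × 177 = 190.4 days.
Leg 2: γ = 1.39; Δt_2 = 1.390 × 241 = 335.0 days.
Leg 3: γ = 1/√(1 − 0.3687²) = 1/√0.8641 = 1.076; Δt_3 = 1.076 × 242 = 260.3 days.
Leg 4: β = 0.3526; γ = 1/√(1 − 0.3526²) = 1/√0.8757 = 1.069; Δt_4 = 1.069 × 6.05 = 6.465 days.
Total: 190.4 + 335.0 + 260.3 + 6.465 days.

Δt = 792 days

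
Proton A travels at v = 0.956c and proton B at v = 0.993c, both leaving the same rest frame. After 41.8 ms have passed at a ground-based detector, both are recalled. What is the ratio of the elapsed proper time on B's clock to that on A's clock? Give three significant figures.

τ_B/τ_A = 0.403

A: γ = 1/√(1 − 0.956²) = 1/√0.08606 = 3.409. B: γ = 1/√(1 − 0.993²) = 1/√0.01395 = 8.466.
τ_A/τ_B = γ_B/γ_A = 8.466/3.409 = 2.484, so τ_B/τ_A = 0.4026.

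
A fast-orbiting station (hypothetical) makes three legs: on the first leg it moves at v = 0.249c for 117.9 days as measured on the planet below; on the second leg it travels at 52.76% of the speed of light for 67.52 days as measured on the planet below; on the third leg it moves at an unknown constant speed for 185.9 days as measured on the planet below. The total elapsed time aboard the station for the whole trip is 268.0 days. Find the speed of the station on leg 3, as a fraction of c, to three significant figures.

Leg 1: γ = 1/√(1 − 0.249²) = 1/√0.9380 = 1.033; τ_1 = 117.9/1.033 = 114.2 days.
Leg 2: β = 0.5276; γ = 1/√(1 − 0.5276²) = 1/√0.7216 = 1.177; τ_2 = 67.52/1.177 = 57.36 days.
Leg 3: speed unknown; τ_3 = 185.9/γ_3.
Total proper time: 114.2 + 57.36 + τ_3 = 268.0, so τ_3 = 268.0 − 171.5 = 96.46 days.
γ_3 = 185.9/96.46 = 1.927; β = √(1 − 1/γ²) = √0.7308.

β = 0.855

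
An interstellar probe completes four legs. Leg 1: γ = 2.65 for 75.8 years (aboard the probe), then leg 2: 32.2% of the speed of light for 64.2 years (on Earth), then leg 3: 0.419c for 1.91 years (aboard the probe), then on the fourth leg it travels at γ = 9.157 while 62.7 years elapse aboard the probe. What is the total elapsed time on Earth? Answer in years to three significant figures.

Leg 1: γ = 2.65; Δt_1 = 2.650 × 75.8 = 200.9 years.
Leg 2: 64.2 years is already measured on Earth.
Leg 3: γ = 1/√(1 − 0.419²) = 1/√0.8244 = 1.101; Δt_3 = 1.101 × 1.91 = 2.104 years.
Leg 4: γ = 9.157; Δt_4 = 9.157 × 62.7 = 574.1 years.
Total: 200.9 + 64.20 + 2.104 + 574.1 years.

Δt = 841 years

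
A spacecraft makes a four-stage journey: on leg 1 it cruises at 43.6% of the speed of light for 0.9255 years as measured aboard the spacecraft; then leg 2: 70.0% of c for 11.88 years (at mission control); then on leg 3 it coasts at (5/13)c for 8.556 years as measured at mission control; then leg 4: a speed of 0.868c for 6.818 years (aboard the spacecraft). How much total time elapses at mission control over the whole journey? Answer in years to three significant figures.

Leg 1: β = 0.436; γ = 1/√(1 − 0.436²) = 1/√0.8099 = 1.111; Δt_1 = 1.111 × 0.9255 = 1.028 years.
Leg 2: 11.88 years is already measured at mission control.
Leg 3: 8.556 years is already measured at mission control.
Leg 4: γ = 1/√(1 − 0.868²) = 1/√0.2466 = 2.014; Δt_4 = 2.014 × 6.818 = 13.73 years.
Total: 1.028 + 11.88 + 8.556 + 13.73 years.

Δt = 35.2 years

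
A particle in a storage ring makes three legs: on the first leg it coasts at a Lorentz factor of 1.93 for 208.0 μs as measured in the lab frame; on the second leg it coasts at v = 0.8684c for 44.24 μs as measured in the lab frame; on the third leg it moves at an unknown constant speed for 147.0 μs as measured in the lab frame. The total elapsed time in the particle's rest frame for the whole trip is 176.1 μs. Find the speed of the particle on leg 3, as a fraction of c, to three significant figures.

Leg 1: γ = 1.93; τ_1 = 208.0/1.930 = 107.8 μs.
Leg 2: γ = 1/√(1 − 0.8684²) = 1/√0.2459 = 2.017; τ_2 = 44.24/2.017 = 21.94 μs.
Leg 3: speed unknown; τ_3 = 147.0/γ_3.
Total proper time: 107.8 + 21.94 + τ_3 = 176.1, so τ_3 = 176.1 − 129.7 = 46.39 μs.
γ_3 = 147.0/46.39 = 3.169; β = √(1 − 1/γ²) = √0.9004.

β = 0.949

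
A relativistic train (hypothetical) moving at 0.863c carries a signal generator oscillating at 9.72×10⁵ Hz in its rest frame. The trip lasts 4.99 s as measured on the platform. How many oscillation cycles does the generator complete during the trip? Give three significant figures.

γ = 1/√(1 − 0.863²) = 1/√0.2552 = 1.979
The oscillator's own cycle count is N = f × τ where τ is the proper time on the train. τ = Δt/γ = 4.99/1.979 = 2.521 s = 2.521×10⁰ s.
N = 9.72×10⁵ × 2.521×10⁰ = 2.450×10⁶.

N = 2.45×10⁶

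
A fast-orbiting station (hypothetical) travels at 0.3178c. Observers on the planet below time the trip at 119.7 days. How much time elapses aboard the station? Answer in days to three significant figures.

γ = 1/√(1 − 0.3178²) = 1/√0.8990 = 1.055
The interval measured on the planet below is the dilated one; the clock aboard the station measures the proper time τ = Δt/γ = 119.7/1.055 days.

τ = 113 days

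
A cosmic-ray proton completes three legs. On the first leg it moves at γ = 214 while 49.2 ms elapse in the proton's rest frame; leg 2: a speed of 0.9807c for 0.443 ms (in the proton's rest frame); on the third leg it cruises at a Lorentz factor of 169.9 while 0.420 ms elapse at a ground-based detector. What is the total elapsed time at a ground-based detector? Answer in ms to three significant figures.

Leg 1: γ = 214; Δt_1 = 214.0 × 49.2 = 1.053×10⁴ ms.
Leg 2: γ = 1/√(1 − 0.9807²) = 1/√0.03823 = 5.115; Δt_2 = 5.115 × 0.443 = 2.266 ms.
Leg 3: 0.420 ms is already measured at a ground-based detector.
Total: 1.053×10⁴ + 2.266 + 0.4200 ms.

Δt = 1.05×10⁴ ms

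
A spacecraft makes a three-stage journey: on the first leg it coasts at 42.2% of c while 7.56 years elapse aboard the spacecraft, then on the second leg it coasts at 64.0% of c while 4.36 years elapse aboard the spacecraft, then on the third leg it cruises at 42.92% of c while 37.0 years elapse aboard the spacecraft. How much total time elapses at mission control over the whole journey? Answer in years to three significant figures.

Δt = 55.0 years

Leg 1: β = 0.422; γ = 1/√(1 − 0.422²) = 1/√0.8219 = 1.103; Δt_1 = 1.103 × 7.56 = 8.339 years.
Leg 2: β = 0.640; γ = 1/√(1 − 0.640²) = 1/√0.5904 = 1.301; Δt_2 = 1.301 × 4.36 = 5.674 years.
Leg 3: β = 0.4292; γ = 1/√(1 − 0.4292²) = 1/√0.8158 = 1.107; Δt_3 = 1.107 × 37.0 = 40.97 years.
Total: 8.339 + 5.674 + 40.97 years.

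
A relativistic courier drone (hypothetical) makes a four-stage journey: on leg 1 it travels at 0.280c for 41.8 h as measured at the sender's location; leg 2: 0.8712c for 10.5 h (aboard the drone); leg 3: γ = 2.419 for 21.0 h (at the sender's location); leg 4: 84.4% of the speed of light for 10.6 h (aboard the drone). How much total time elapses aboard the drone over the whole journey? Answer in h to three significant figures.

τ = 69.9 h

Leg 1: γ = 1/√(1 − 0.280²) = 25/24 ≈ 1.042; τ_1 = 41.8/1.042 = 40.13 h.
Leg 2: 10.5 h is already measured aboard the drone.
Leg 3: γ = 2.419; τ_3 = 21.0/2.419 = 8.681 h.
Leg 4: 10.6 h is already measured aboard the drone.
Total: 40.13 + 10.50 + 8.681 + 10.60 h.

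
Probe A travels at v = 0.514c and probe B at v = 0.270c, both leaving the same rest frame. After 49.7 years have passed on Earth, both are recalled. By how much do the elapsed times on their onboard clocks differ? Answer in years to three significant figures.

A: γ = 1/√(1 − 0.514²) = 1/√0.7358 = 1.166; τ_A = 49.7/1.166 = 42.63 years.
B: γ = 1/√(1 − 0.270²) = 1/√0.9271 = 1.039; τ_B = 49.7/1.039 = 47.85 years.

|τ_A − τ_B| = 5.22 years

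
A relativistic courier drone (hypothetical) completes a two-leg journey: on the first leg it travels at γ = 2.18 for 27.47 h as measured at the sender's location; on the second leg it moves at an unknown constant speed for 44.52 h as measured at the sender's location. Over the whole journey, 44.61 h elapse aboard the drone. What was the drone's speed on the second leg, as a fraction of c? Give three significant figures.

Leg 1: γ = 2.18; τ_1 = 27.47/2.180 = 12.60 h.
Leg 2: speed unknown; τ_2 = 44.52/γ_2.
Total proper time: 12.60 + τ_2 = 44.61, so τ_2 = 44.61 − 12.60 = 32.01 h.
γ_2 = 44.52/32.01 = 1.391; β = √(1 − 1/γ²) = √0.4831.

β = 0.695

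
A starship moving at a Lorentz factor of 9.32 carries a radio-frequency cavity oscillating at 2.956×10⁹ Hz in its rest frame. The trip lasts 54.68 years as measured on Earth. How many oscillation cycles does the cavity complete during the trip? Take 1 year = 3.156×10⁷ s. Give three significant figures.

γ = 9.32
The oscillator's own cycle count is N = f × τ where τ is the proper time on the ship. τ = Δt/γ = 54.68/9.320 = 5.867 years = 1.852×10⁸ s.
N = 2.956×10⁹ × 1.852×10⁸ = 5.473×10¹⁷.

N = 5.47×10¹⁷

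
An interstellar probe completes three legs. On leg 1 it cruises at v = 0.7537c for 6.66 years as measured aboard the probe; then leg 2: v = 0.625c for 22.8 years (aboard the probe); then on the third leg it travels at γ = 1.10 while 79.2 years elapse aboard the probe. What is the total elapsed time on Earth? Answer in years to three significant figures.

Leg 1: γ = 1/√(1 − 0.7537²) = 1/√0.4319 = 1.522; Δt_1 = 1.522 × 6.66 = 10.13 years.
Leg 2: γ = 1/√(1 − 0.625²) = 1/√0.6094 = 1.281; Δt_2 = 1.281 × 22.8 = 29.21 years.
Leg 3: γ = 1.10; Δt_3 = 1.100 × 79.2 = 87.12 years.
Total: 10.13 + 29.21 + 87.12 years.

Δt = 126 years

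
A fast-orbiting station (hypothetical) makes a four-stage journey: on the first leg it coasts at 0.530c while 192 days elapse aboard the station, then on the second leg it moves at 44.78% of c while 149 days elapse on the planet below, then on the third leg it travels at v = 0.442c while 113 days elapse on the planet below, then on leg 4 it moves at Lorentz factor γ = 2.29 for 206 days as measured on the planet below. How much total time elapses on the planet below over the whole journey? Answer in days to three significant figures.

Δt = 694 days

Leg 1: γ = 1/√(1 − 0.530²) = 1/√0.7191 = 1.179; Δt_1 = 1.179 × 192 = 226.4 days.
Leg 2: 149 days is already measured on the planet below.
Leg 3: 113 days is already measured on the planet below.
Leg 4: 206 days is already measured on the planet below.
Total: 226.4 + 149.0 + 113.0 + 206.0 days.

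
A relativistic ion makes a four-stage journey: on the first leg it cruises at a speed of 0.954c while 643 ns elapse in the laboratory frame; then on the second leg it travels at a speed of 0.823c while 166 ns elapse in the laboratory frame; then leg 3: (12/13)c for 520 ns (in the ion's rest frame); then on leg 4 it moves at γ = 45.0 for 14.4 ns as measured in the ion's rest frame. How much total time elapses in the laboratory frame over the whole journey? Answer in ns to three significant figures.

Leg 1: 643 ns is already measured in the laboratory frame.
Leg 2: 166 ns is already measured in the laboratory frame.
Leg 3: γ = 1/√(1 − (12/13)²) = 13/5 = 2.600; Δt_3 = 2.600 × 520 = 1352 ns.
Leg 4: γ = 45.0; Δt_4 = 45.00 × 14.4 = 648.0 ns.
Total: 643.0 + 166.0 + 1352 + 648.0 ns.

Δt = 2810 ns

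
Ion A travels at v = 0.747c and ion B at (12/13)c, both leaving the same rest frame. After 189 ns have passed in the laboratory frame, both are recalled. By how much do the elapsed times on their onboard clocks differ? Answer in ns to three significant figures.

|τ_A − τ_B| = 53.0 ns

A: γ = 1/√(1 − 0.747²) = 1/√0.4420 = 1.504; τ_A = 189/1.504 = 125.7 ns.
B: γ = 1/√(1 − (12/13)²) = 13/5 = 2.600; τ_B = 189/2.600 = 72.69 ns.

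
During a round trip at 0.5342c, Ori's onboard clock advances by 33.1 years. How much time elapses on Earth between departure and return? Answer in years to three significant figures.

γ = 1/√(1 − 0.5342²) = 1/√0.7146 = 1.183
Earth-frame duration is the dilated interval: Δt = γτ = 1.183 × 33.1 years.

Δt = 39.2 years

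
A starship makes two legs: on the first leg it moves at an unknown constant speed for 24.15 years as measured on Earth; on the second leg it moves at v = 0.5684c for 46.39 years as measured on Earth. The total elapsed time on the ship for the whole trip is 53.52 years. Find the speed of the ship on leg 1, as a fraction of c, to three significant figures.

β = 0.772

Leg 1: speed unknown; τ_1 = 24.15/γ_1.
Leg 2: γ = 1/√(1 − 0.5684²) = 1/√0.6769 = 1.215; τ_2 = 46.39/1.215 = 38.17 years.
Total proper time: τ_1 + 38.17 = 53.52, so τ_1 = 53.52 − 38.17 = 15.35 years.
γ_1 = 24.15/15.35 = 1.573; β = √(1 − 1/γ²) = √0.5959.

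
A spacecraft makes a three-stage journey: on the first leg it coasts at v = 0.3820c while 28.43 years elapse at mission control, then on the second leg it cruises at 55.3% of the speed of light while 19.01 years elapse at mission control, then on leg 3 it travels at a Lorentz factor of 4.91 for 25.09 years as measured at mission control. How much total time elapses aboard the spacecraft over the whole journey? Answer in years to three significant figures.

Leg 1: γ = 1/√(1 − 0.3820²) = 1/√0.8541 = 1.082; τ_1 = 28.43/1.082 = 26.27 years.
Leg 2: β = 0.553; γ = 1/√(1 − 0.553²) = 1/√0.6942 = 1.200; τ_2 = 19.01/1.200 = 15.84 years.
Leg 3: γ = 4.91; τ_3 = 25.09/4.910 = 5.110 years.
Total: 26.27 + 15.84 + 5.110 years.

τ = 47.2 years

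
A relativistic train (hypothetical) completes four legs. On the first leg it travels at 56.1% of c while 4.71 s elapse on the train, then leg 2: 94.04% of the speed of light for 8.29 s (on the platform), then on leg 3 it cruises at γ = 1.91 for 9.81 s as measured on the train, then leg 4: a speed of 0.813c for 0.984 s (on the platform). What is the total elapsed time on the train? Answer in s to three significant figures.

τ = 17.9 s

Leg 1: 4.71 s is already measured on the train.
Leg 2: β = 0.9404; γ = 1/√(1 − 0.9404²) = 1/√0.1156 = 2.941; τ_2 = 8.29/2.941 = 2.819 s.
Leg 3: 9.81 s is already measured on the train.
Leg 4: γ = 1/√(1 − 0.813²) = 1/√0.3390 = 1.717; τ_4 = 0.984/1.717 = 0.5729 s.
Total: 4.710 + 2.819 + 9.810 + 0.5729 s.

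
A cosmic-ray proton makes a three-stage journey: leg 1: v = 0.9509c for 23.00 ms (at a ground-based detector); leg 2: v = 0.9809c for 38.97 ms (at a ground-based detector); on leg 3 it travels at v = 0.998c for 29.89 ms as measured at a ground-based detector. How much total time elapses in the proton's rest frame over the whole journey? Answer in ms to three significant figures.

τ = 16.6 ms

Leg 1: γ = 1/√(1 − 0.9509²) = 1/√0.09579 = 3.231; τ_1 = 23.00/3.231 = 7.118 ms.
Leg 2: γ = 1/√(1 − 0.9809²) = 1/√0.03784 = 5.141; τ_2 = 38.97/5.141 = 7.580 ms.
Leg 3: γ = 1/√(1 − 0.998²) = 1/√0.003996 = 15.82; τ_3 = 29.89/15.82 = 1.889 ms.
Total: 7.118 + 7.580 + 1.889 ms.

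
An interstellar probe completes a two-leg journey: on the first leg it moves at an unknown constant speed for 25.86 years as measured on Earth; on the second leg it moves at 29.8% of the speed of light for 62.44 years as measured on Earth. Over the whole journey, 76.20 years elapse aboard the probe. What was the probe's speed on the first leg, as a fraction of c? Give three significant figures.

Leg 1: speed unknown; τ_1 = 25.86/γ_1.
Leg 2: β = 0.298; γ = 1/√(1 − 0.298²) = 1/√0.9112 = 1.048; τ_2 = 62.44/1.048 = 59.60 years.
Total proper time: τ_1 + 59.60 = 76.20, so τ_1 = 76.20 − 59.60 = 16.60 years.
γ_1 = 25.86/16.60 = 1.558; β = √(1 − 1/γ²) = √0.5881.

β = 0.767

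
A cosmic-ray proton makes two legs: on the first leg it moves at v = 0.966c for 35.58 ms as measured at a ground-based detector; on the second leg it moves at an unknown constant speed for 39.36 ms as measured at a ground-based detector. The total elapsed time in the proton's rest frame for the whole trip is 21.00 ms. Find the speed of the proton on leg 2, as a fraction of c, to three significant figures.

β = 0.954

Leg 1: γ = 1/√(1 − 0.966²) = 1/√0.06684 = 3.868; τ_1 = 35.58/3.868 = 9.199 ms.
Leg 2: speed unknown; τ_2 = 39.36/γ_2.
Total proper time: 9.199 + τ_2 = 21.00, so τ_2 = 21.00 − 9.199 = 11.80 ms.
γ_2 = 39.36/11.80 = 3.335; β = √(1 − 1/γ²) = √0.9101.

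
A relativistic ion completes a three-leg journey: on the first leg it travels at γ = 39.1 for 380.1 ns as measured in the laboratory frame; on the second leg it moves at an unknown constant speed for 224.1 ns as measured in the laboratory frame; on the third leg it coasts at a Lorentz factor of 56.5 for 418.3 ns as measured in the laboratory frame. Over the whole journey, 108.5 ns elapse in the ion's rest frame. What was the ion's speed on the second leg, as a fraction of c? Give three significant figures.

β = 0.913

Leg 1: γ = 39.1; τ_1 = 380.1/39.10 = 9.721 ns.
Leg 2: speed unknown; τ_2 = 224.1/γ_2.
Leg 3: γ = 56.5; τ_3 = 418.3/56.50 = 7.404 ns.
Total proper time: 9.721 + τ_2 + 7.404 = 108.5, so τ_2 = 108.5 − 17.12 = 91.38 ns.
γ_2 = 224.1/91.38 = 2.453; β = √(1 − 1/γ²) = √0.8337.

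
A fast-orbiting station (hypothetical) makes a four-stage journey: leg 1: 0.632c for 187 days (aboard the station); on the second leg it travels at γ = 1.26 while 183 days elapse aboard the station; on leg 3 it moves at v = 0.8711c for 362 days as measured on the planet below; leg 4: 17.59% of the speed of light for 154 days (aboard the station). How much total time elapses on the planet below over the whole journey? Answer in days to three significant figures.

Leg 1: γ = 1/√(1 − 0.632²) = 1/√0.6006 = 1.290; Δt_1 = 1.290 × 187 = 241.3 days.
Leg 2: γ = 1.26; Δt_2 = 1.260 × 183 = 230.6 days.
Leg 3: 362 days is already measured on the planet below.
Leg 4: β = 0.1759; γ = 1/√(1 − 0.1759²) = 1/√0.9691 = 1.016; Δt_4 = 1.016 × 154 = 156.4 days.
Total: 241.3 + 230.6 + 362.0 + 156.4 days.

Δt = 990 days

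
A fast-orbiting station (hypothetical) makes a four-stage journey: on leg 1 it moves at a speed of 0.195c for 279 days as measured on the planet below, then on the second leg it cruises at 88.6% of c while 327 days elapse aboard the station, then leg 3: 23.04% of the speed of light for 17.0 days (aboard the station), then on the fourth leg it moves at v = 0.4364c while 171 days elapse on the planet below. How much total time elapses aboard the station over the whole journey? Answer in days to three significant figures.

Leg 1: γ = 1/√(1 − 0.195²) = 1/√0.9620 = 1.020; τ_1 = 279/1.020 = 273.6 days.
Leg 2: 327 days is already measured aboard the station.
Leg 3: 17.0 days is already measured aboard the station.
Leg 4: γ = 1/√(1 − 0.4364²) = 1/√0.8096 = 1.111; τ_4 = 171/1.111 = 153.9 days.
Total: 273.6 + 327.0 + 17.00 + 153.9 days.

τ = 772 days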